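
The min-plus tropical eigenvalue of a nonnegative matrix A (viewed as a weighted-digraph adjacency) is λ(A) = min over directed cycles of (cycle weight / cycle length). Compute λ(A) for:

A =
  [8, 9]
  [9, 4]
λ(A) = 4

Enumerate directed cycles and compute their means (weight / length). Sample:
  cycle 0 → 0: weight = 8, length = 1, mean = 8/1 ≈ 8.000
  cycle 1 → 1: weight = 4, length = 1, mean = 4/1 ≈ 4.000
  cycle 0 → 1 → 0: weight = 18, length = 2, mean = 18/2 ≈ 9.000
  cycle 1 → 0 → 1: weight = 18, length = 2, mean = 18/2 ≈ 9.000
Minimum mean = 4.000, attained e.g. along the cycle 1 → 1 with weight 4 and length 1. So λ(A) = 4/1 = 4.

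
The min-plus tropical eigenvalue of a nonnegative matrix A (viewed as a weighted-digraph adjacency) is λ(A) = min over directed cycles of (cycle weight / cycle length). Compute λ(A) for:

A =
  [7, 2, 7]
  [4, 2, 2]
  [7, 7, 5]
λ(A) = 2

Enumerate directed cycles and compute their means (weight / length). Sample:
  cycle 0 → 0: weight = 7, length = 1, mean = 7/1 ≈ 7.000
  cycle 1 → 1: weight = 2, length = 1, mean = 2/1 ≈ 2.000
  cycle 2 → 2: weight = 5, length = 1, mean = 5/1 ≈ 5.000
  cycle 0 → 1 → 0: weight = 6, length = 2, mean = 6/2 ≈ 3.000
  cycle 0 → 2 → 0: weight = 14, length = 2, mean = 14/2 ≈ 7.000
  cycle 1 → 0 → 1: weight = 6, length = 2, mean = 6/2 ≈ 3.000
Minimum mean = 2.000, attained e.g. along the cycle 1 → 1 with weight 2 and length 1. So λ(A) = 2/1 = 2.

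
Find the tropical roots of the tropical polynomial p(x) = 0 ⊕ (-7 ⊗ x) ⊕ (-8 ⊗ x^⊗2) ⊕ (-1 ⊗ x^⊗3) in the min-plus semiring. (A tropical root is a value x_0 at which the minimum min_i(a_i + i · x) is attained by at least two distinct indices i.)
Roots: {-7, 1, 7}

Each tropical root is a break point of the lower envelope of the lines y = a_i + i · x (there are 4 lines, with slopes 0, 1, ..., 3). Only the lines that attain the minimum somewhere contribute to roots; other lines are dominated. Here the surviving (envelope) indices are i = 3, i = 2, i = 1, i = 0.
Intersections between consecutive envelope lines give the roots: for adjacent envelope indices i < j the intersection is x = (a_i − a_j) / (j − i). Reading off the sorted break points: {-7, 1, 7}.
Verification: at each break x_0, at least two indices attain the minimum of min_i(a_i + i · x_0).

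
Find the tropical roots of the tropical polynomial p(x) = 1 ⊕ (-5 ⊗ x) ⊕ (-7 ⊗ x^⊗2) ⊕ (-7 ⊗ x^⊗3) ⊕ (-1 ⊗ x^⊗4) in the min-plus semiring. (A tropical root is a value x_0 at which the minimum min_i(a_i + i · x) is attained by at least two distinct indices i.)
Roots: {-6, 0, 2, 6}

Each tropical root is a break point of the lower envelope of the lines y = a_i + i · x (there are 5 lines, with slopes 0, 1, ..., 4). Only the lines that attain the minimum somewhere contribute to roots; other lines are dominated. Here the surviving (envelope) indices are i = 4, i = 3, i = 2, i = 1, i = 0.
Intersections between consecutive envelope lines give the roots: for adjacent envelope indices i < j the intersection is x = (a_i − a_j) / (j − i). Reading off the sorted break points: {-6, 0, 2, 6}.
Verification: at each break x_0, at least two indices attain the minimum of min_i(a_i + i · x_0).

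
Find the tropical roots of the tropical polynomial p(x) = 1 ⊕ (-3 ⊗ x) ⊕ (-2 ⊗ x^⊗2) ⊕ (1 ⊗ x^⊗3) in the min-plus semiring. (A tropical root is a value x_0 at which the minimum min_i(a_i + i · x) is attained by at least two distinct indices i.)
Roots: {-3, -1, 4}

Each tropical root is a break point of the lower envelope of the lines y = a_i + i · x (there are 4 lines, with slopes 0, 1, ..., 3). Only the lines that attain the minimum somewhere contribute to roots; other lines are dominated. Here the surviving (envelope) indices are i = 3, i = 2, i = 1, i = 0.
Intersections between consecutive envelope lines give the roots: for adjacent envelope indices i < j the intersection is x = (a_i − a_j) / (j − i). Reading off the sorted break points: {-3, -1, 4}.
Verification: at each break x_0, at least two indices attain the minimum of min_i(a_i + i · x_0).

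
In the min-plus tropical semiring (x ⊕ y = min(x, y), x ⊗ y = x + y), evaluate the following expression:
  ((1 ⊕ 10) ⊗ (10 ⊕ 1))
((1 ⊕ 10) ⊗ (10 ⊕ 1)) = 2

Expand innermost to outermost. Recall ⊕ takes the minimum of its arguments and ⊗ takes their sum. Working out the expression ((1 ⊕ 10) ⊗ (10 ⊕ 1)) gives 2.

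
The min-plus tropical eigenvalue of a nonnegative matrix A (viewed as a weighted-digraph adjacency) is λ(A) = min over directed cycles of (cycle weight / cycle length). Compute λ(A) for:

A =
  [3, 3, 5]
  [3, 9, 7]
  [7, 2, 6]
λ(A) = 3

Enumerate directed cycles and compute their means (weight / length). Sample:
  cycle 0 → 0: weight = 3, length = 1, mean = 3/1 ≈ 3.000
  cycle 1 → 1: weight = 9, length = 1, mean = 9/1 ≈ 9.000
  cycle 2 → 2: weight = 6, length = 1, mean = 6/1 ≈ 6.000
  cycle 0 → 1 → 0: weight = 6, length = 2, mean = 6/2 ≈ 3.000
  cycle 0 → 2 → 0: weight = 12, length = 2, mean = 12/2 ≈ 6.000
  cycle 1 → 0 → 1: weight = 6, length = 2, mean = 6/2 ≈ 3.000
Minimum mean = 3.000, attained e.g. along the cycle 0 → 0 with weight 3 and length 1. So λ(A) = 3/1 = 3.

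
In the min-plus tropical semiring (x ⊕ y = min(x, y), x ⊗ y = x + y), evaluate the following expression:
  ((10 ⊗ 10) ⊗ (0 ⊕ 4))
((10 ⊗ 10) ⊗ (0 ⊕ 4)) = 20

Expand innermost to outermost. Recall ⊕ takes the minimum of its arguments and ⊗ takes their sum. Working out the expression ((10 ⊗ 10) ⊗ (0 ⊕ 4)) gives 20.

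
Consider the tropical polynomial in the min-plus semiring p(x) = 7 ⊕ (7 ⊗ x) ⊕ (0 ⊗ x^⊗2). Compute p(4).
p(4) = 7

A tropical monomial a ⊗ x^⊗i evaluates to a + i · x. Evaluating each term at x = 4:
  Term 0 contributes 7 + 0 · 4 = 7
  Term 1 contributes 7 + 1 · 4 = 11
  Term 2 contributes 0 + 2 · 4 = 8
p(4) = ⊕ of these = min[7, 11, 8] = 7.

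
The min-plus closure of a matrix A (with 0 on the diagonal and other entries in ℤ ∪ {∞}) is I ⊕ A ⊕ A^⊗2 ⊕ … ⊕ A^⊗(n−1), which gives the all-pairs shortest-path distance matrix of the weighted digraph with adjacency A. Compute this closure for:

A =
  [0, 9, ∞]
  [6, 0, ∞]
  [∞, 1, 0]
Closure =
  [0, 9, ∞]
  [6, 0, ∞]
  [7, 1, 0]

This is the Floyd-Warshall all-pairs shortest-path computation. For each intermediate vertex k = 0, 1, …, 2, update dist[i][j] ← min(dist[i][j], dist[i][k] + dist[k][j]). The final matrix gives, for each (i, j), the minimum total weight of any directed path from i to j (possibly empty when i = j).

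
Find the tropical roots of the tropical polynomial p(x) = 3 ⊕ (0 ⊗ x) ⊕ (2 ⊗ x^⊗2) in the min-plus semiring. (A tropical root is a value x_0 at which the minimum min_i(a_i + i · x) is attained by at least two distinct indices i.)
Roots: {-2, 3}

Each tropical root is a break point of the lower envelope of the lines y = a_i + i · x (there are 3 lines, with slopes 0, 1, ..., 2). Only the lines that attain the minimum somewhere contribute to roots; other lines are dominated. Here the surviving (envelope) indices are i = 2, i = 1, i = 0.
Intersections between consecutive envelope lines give the roots: for adjacent envelope indices i < j the intersection is x = (a_i − a_j) / (j − i). Reading off the sorted break points: {-2, 3}.
Verification: at each break x_0, at least two indices attain the minimum of min_i(a_i + i · x_0).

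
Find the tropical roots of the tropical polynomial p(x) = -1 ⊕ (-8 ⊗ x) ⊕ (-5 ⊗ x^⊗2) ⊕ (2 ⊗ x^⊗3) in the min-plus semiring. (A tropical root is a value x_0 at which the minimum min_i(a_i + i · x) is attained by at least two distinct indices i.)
Roots: {-7, -3, 7}

Each tropical root is a break point of the lower envelope of the lines y = a_i + i · x (there are 4 lines, with slopes 0, 1, ..., 3). Only the lines that attain the minimum somewhere contribute to roots; other lines are dominated. Here the surviving (envelope) indices are i = 3, i = 2, i = 1, i = 0.
Intersections between consecutive envelope lines give the roots: for adjacent envelope indices i < j the intersection is x = (a_i − a_j) / (j − i). Reading off the sorted break points: {-7, -3, 7}.
Verification: at each break x_0, at least two indices attain the minimum of min_i(a_i + i · x_0).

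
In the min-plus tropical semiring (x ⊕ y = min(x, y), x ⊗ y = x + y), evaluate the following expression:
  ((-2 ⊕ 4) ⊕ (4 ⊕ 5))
((-2 ⊕ 4) ⊕ (4 ⊕ 5)) = -2

Expand innermost to outermost. Recall ⊕ takes the minimum of its arguments and ⊗ takes their sum. Working out the expression ((-2 ⊕ 4) ⊕ (4 ⊕ 5)) gives -2.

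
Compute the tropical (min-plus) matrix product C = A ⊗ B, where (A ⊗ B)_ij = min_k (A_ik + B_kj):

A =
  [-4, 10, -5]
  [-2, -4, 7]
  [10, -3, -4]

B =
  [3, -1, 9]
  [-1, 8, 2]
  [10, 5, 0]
A ⊗ B =
  [-1, -5, -5]
  [-5, -3, -2]
  [-4, 1, -4]

Apply the min-plus product entry-by-entry:
  C[0][0] = min over k of (A[0][0] + B[0][0] = -4 + 3 = -1, A[0][1] + B[1][0] = 10 + -1 = 9, A[0][2] + B[2][0] = -5 + 10 = 5) = -1 (attained at k = 0)
  C[0][1] = min over k of (A[0][0] + B[0][1] = -4 + -1 = -5, A[0][1] + B[1][1] = 10 + 8 = 18, A[0][2] + B[2][1] = -5 + 5 = 0) = -5 (attained at k = 0)
  C[0][2] = min over k of (A[0][0] + B[0][2] = -4 + 9 = 5, A[0][1] + B[1][2] = 10 + 2 = 12, A[0][2] + B[2][2] = -5 + 0 = -5) = -5 (attained at k = 2)
  C[1][0] = min over k of (A[1][0] + B[0][0] = -2 + 3 = 1, A[1][1] + B[1][0] = -4 + -1 = -5, A[1][2] + B[2][0] = 7 + 10 = 17) = -5 (attained at k = 1)
  C[1][1] = min over k of (A[1][0] + B[0][1] = -2 + -1 = -3, A[1][1] + B[1][1] = -4 + 8 = 4, A[1][2] + B[2][1] = 7 + 5 = 12) = -3 (attained at k = 0)
  C[1][2] = min over k of (A[1][0] + B[0][2] = -2 + 9 = 7, A[1][1] + B[1][2] = -4 + 2 = -2, A[1][2] + B[2][2] = 7 + 0 = 7) = -2 (attained at k = 1)
  C[2][0] = min over k of (A[2][0] + B[0][0] = 10 + 3 = 13, A[2][1] + B[1][0] = -3 + -1 = -4, A[2][2] + B[2][0] = -4 + 10 = 6) = -4 (attained at k = 1)
  C[2][1] = min over k of (A[2][0] + B[0][1] = 10 + -1 = 9, A[2][1] + B[1][1] = -3 + 8 = 5, A[2][2] + B[2][1] = -4 + 5 = 1) = 1 (attained at k = 2)
  C[2][2] = min over k of (A[2][0] + B[0][2] = 10 + 9 = 19, A[2][1] + B[1][2] = -3 + 2 = -1, A[2][2] + B[2][2] = -4 + 0 = -4) = -4 (attained at k = 2)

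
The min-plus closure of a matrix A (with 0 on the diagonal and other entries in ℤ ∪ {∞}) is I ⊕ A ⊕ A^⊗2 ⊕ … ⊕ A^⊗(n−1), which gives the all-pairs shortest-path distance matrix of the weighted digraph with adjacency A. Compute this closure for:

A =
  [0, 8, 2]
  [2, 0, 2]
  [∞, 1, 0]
Closure =
  [0, 3, 2]
  [2, 0, 2]
  [3, 1, 0]

This is the Floyd-Warshall all-pairs shortest-path computation. For each intermediate vertex k = 0, 1, …, 2, update dist[i][j] ← min(dist[i][j], dist[i][k] + dist[k][j]). The final matrix gives, for each (i, j), the minimum total weight of any directed path from i to j (possibly empty when i = j).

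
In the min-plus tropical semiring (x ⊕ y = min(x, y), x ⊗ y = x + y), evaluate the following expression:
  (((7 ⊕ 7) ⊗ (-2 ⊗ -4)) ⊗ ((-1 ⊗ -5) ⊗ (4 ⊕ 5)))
(((7 ⊕ 7) ⊗ (-2 ⊗ -4)) ⊗ ((-1 ⊗ -5) ⊗ (4 ⊕ 5))) = -1

Expand innermost to outermost. Recall ⊕ takes the minimum of its arguments and ⊗ takes their sum. Working out the expression (((7 ⊕ 7) ⊗ (-2 ⊗ -4)) ⊗ ((-1 ⊗ -5) ⊗ (4 ⊕ 5))) gives -1.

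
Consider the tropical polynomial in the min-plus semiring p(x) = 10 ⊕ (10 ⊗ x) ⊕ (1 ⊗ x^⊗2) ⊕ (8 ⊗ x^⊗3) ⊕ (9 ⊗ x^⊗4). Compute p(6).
p(6) = 10

A tropical monomial a ⊗ x^⊗i evaluates to a + i · x. Evaluating each term at x = 6:
  Term 0 contributes 10 + 0 · 6 = 10
  Term 1 contributes 10 + 1 · 6 = 16
  Term 2 contributes 1 + 2 · 6 = 13
  Term 3 contributes 8 + 3 · 6 = 26
  Term 4 contributes 9 + 4 · 6 = 33
p(6) = ⊕ of these = min[10, 16, 13, 26, 33] = 10.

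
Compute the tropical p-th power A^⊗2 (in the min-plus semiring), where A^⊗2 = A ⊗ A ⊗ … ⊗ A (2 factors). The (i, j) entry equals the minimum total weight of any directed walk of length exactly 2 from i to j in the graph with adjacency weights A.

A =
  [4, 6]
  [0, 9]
A^⊗2 =
  [6, 10]
  [4, 6]

Each entry (A^⊗2)_ij equals the minimum over all length-2 walks i = v_0 → v_1 → … → v_2 = j of Σ_t A[v_t][v_{t+1}]. For example, for (i, j) = (0, 1) we minimise over 2 possible intermediate vertex sequences; the minimum is 10, attained along the walk 0 → 0 → 1.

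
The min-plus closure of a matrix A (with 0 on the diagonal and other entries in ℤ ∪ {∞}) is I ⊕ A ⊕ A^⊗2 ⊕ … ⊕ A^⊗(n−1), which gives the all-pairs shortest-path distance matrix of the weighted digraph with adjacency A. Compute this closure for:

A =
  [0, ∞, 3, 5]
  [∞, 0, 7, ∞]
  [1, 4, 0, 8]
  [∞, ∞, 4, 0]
Closure =
  [0, 7, 3, 5]
  [8, 0, 7, 13]
  [1, 4, 0, 6]
  [5, 8, 4, 0]

This is the Floyd-Warshall all-pairs shortest-path computation. For each intermediate vertex k = 0, 1, …, 3, update dist[i][j] ← min(dist[i][j], dist[i][k] + dist[k][j]). The final matrix gives, for each (i, j), the minimum total weight of any directed path from i to j (possibly empty when i = j).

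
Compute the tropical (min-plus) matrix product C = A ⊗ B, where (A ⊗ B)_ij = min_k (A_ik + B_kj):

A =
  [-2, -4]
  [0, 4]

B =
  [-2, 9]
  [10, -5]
A ⊗ B =
  [-4, -9]
  [-2, -1]

Apply the min-plus product entry-by-entry:
  C[0][0] = min over k of (A[0][0] + B[0][0] = -2 + -2 = -4, A[0][1] + B[1][0] = -4 + 10 = 6) = -4 (attained at k = 0)
  C[0][1] = min over k of (A[0][0] + B[0][1] = -2 + 9 = 7, A[0][1] + B[1][1] = -4 + -5 = -9) = -9 (attained at k = 1)
  C[1][0] = min over k of (A[1][0] + B[0][0] = 0 + -2 = -2, A[1][1] + B[1][0] = 4 + 10 = 14) = -2 (attained at k = 0)
  C[1][1] = min over k of (A[1][0] + B[0][1] = 0 + 9 = 9, A[1][1] + B[1][1] = 4 + -5 = -1) = -1 (attained at k = 1)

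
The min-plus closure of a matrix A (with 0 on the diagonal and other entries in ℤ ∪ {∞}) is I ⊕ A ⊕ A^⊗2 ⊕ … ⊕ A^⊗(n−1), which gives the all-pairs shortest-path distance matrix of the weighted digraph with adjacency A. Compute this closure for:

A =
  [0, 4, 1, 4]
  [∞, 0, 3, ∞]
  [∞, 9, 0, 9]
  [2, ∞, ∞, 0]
Closure =
  [0, 4, 1, 4]
  [14, 0, 3, 12]
  [11, 9, 0, 9]
  [2, 6, 3, 0]

This is the Floyd-Warshall all-pairs shortest-path computation. For each intermediate vertex k = 0, 1, …, 3, update dist[i][j] ← min(dist[i][j], dist[i][k] + dist[k][j]). The final matrix gives, for each (i, j), the minimum total weight of any directed path from i to j (possibly empty when i = j).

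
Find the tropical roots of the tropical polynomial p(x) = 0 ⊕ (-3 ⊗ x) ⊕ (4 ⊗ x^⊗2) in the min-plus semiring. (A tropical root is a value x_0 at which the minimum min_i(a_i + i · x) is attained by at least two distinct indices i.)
Roots: {-7, 3}

Each tropical root is a break point of the lower envelope of the lines y = a_i + i · x (there are 3 lines, with slopes 0, 1, ..., 2). Only the lines that attain the minimum somewhere contribute to roots; other lines are dominated. Here the surviving (envelope) indices are i = 2, i = 1, i = 0.
Intersections between consecutive envelope lines give the roots: for adjacent envelope indices i < j the intersection is x = (a_i − a_j) / (j − i). Reading off the sorted break points: {-7, 3}.
Verification: at each break x_0, at least two indices attain the minimum of min_i(a_i + i · x_0).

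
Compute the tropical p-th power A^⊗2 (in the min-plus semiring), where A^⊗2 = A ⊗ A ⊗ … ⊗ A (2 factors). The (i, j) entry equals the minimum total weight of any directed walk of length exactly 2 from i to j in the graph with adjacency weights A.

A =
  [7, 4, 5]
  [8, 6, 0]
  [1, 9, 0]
A^⊗2 =
  [6, 10, 4]
  [1, 9, 0]
  [1, 5, 0]

Each entry (A^⊗2)_ij equals the minimum over all length-2 walks i = v_0 → v_1 → … → v_2 = j of Σ_t A[v_t][v_{t+1}]. For example, for (i, j) = (0, 2) we minimise over 3 possible intermediate vertex sequences; the minimum is 4, attained along the walk 0 → 1 → 2.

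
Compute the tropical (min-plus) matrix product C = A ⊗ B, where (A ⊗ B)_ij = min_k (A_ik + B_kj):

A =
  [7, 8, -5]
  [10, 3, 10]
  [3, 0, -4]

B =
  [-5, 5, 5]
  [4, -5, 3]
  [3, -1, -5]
A ⊗ B =
  [-2, -6, -10]
  [5, -2, 5]
  [-2, -5, -9]

Apply the min-plus product entry-by-entry:
  C[0][0] = min over k of (A[0][0] + B[0][0] = 7 + -5 = 2, A[0][1] + B[1][0] = 8 + 4 = 12, A[0][2] + B[2][0] = -5 + 3 = -2) = -2 (attained at k = 2)
  C[0][1] = min over k of (A[0][0] + B[0][1] = 7 + 5 = 12, A[0][1] + B[1][1] = 8 + -5 = 3, A[0][2] + B[2][1] = -5 + -1 = -6) = -6 (attained at k = 2)
  C[0][2] = min over k of (A[0][0] + B[0][2] = 7 + 5 = 12, A[0][1] + B[1][2] = 8 + 3 = 11, A[0][2] + B[2][2] = -5 + -5 = -10) = -10 (attained at k = 2)
  C[1][0] = min over k of (A[1][0] + B[0][0] = 10 + -5 = 5, A[1][1] + B[1][0] = 3 + 4 = 7, A[1][2] + B[2][0] = 10 + 3 = 13) = 5 (attained at k = 0)
  C[1][1] = min over k of (A[1][0] + B[0][1] = 10 + 5 = 15, A[1][1] + B[1][1] = 3 + -5 = -2, A[1][2] + B[2][1] = 10 + -1 = 9) = -2 (attained at k = 1)
  C[1][2] = min over k of (A[1][0] + B[0][2] = 10 + 5 = 15, A[1][1] + B[1][2] = 3 + 3 = 6, A[1][2] + B[2][2] = 10 + -5 = 5) = 5 (attained at k = 2)
  C[2][0] = min over k of (A[2][0] + B[0][0] = 3 + -5 = -2, A[2][1] + B[1][0] = 0 + 4 = 4, A[2][2] + B[2][0] = -4 + 3 = -1) = -2 (attained at k = 0)
  C[2][1] = min over k of (A[2][0] + B[0][1] = 3 + 5 = 8, A[2][1] + B[1][1] = 0 + -5 = -5, A[2][2] + B[2][1] = -4 + -1 = -5) = -5 (attained at k = 1)
  C[2][2] = min over k of (A[2][0] + B[0][2] = 3 + 5 = 8, A[2][1] + B[1][2] = 0 + 3 = 3, A[2][2] + B[2][2] = -4 + -5 = -9) = -9 (attained at k = 2)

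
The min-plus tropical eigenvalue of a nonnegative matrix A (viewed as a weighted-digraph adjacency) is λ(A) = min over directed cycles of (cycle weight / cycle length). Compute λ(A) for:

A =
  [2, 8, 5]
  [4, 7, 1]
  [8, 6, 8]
λ(A) = 2

Enumerate directed cycles and compute their means (weight / length). Sample:
  cycle 0 → 0: weight = 2, length = 1, mean = 2/1 ≈ 2.000
  cycle 1 → 1: weight = 7, length = 1, mean = 7/1 ≈ 7.000
  cycle 2 → 2: weight = 8, length = 1, mean = 8/1 ≈ 8.000
  cycle 0 → 1 → 0: weight = 12, length = 2, mean = 12/2 ≈ 6.000
  cycle 0 → 2 → 0: weight = 13, length = 2, mean = 13/2 ≈ 6.500
  cycle 1 → 0 → 1: weight = 12, length = 2, mean = 12/2 ≈ 6.000
Minimum mean = 2.000, attained e.g. along the cycle 0 → 0 with weight 2 and length 1. So λ(A) = 2/1 = 2.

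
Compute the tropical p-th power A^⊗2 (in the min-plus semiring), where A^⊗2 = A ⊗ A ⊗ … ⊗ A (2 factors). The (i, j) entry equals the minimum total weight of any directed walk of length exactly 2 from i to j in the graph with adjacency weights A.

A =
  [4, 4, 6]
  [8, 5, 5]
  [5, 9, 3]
A^⊗2 =
  [8, 8, 9]
  [10, 10, 8]
  [8, 9, 6]

Each entry (A^⊗2)_ij equals the minimum over all length-2 walks i = v_0 → v_1 → … → v_2 = j of Σ_t A[v_t][v_{t+1}]. For example, for (i, j) = (0, 2) we minimise over 3 possible intermediate vertex sequences; the minimum is 9, attained along the walk 0 → 1 → 2.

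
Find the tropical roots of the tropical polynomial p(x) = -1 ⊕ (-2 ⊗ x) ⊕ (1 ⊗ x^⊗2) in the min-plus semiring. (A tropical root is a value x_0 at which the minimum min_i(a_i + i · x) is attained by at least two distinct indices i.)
Roots: {-3, 1}

Each tropical root is a break point of the lower envelope of the lines y = a_i + i · x (there are 3 lines, with slopes 0, 1, ..., 2). Only the lines that attain the minimum somewhere contribute to roots; other lines are dominated. Here the surviving (envelope) indices are i = 2, i = 1, i = 0.
Intersections between consecutive envelope lines give the roots: for adjacent envelope indices i < j the intersection is x = (a_i − a_j) / (j − i). Reading off the sorted break points: {-3, 1}.
Verification: at each break x_0, at least two indices attain the minimum of min_i(a_i + i · x_0).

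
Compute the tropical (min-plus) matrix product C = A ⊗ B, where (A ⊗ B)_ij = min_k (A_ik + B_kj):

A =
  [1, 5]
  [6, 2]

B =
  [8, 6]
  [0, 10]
A ⊗ B =
  [5, 7]
  [2, 12]

Apply the min-plus product entry-by-entry:
  C[0][0] = min over k of (A[0][0] + B[0][0] = 1 + 8 = 9, A[0][1] + B[1][0] = 5 + 0 = 5) = 5 (attained at k = 1)
  C[0][1] = min over k of (A[0][0] + B[0][1] = 1 + 6 = 7, A[0][1] + B[1][1] = 5 + 10 = 15) = 7 (attained at k = 0)
  C[1][0] = min over k of (A[1][0] + B[0][0] = 6 + 8 = 14, A[1][1] + B[1][0] = 2 + 0 = 2) = 2 (attained at k = 1)
  C[1][1] = min over k of (A[1][0] + B[0][1] = 6 + 6 = 12, A[1][1] + B[1][1] = 2 + 10 = 12) = 12 (attained at k = 0)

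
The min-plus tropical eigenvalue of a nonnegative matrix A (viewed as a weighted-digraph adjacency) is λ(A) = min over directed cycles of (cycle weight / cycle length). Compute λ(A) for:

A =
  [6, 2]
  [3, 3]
λ(A) = 5/2

Enumerate directed cycles and compute their means (weight / length). Sample:
  cycle 0 → 0: weight = 6, length = 1, mean = 6/1 ≈ 6.000
  cycle 1 → 1: weight = 3, length = 1, mean = 3/1 ≈ 3.000
  cycle 0 → 1 → 0: weight = 5, length = 2, mean = 5/2 ≈ 2.500
  cycle 1 → 0 → 1: weight = 5, length = 2, mean = 5/2 ≈ 2.500
Minimum mean = 2.500, attained e.g. along the cycle 0 → 1 → 0 with weight 5 and length 2. So λ(A) = 5/2 = 5/2.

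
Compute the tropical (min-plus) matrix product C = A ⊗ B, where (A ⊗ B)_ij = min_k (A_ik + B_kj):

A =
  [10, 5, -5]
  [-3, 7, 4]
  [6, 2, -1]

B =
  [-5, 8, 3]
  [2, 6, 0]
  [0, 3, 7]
A ⊗ B =
  [-5, -2, 2]
  [-8, 5, 0]
  [-1, 2, 2]

Apply the min-plus product entry-by-entry:
  C[0][0] = min over k of (A[0][0] + B[0][0] = 10 + -5 = 5, A[0][1] + B[1][0] = 5 + 2 = 7, A[0][2] + B[2][0] = -5 + 0 = -5) = -5 (attained at k = 2)
  C[0][1] = min over k of (A[0][0] + B[0][1] = 10 + 8 = 18, A[0][1] + B[1][1] = 5 + 6 = 11, A[0][2] + B[2][1] = -5 + 3 = -2) = -2 (attained at k = 2)
  C[0][2] = min over k of (A[0][0] + B[0][2] = 10 + 3 = 13, A[0][1] + B[1][2] = 5 + 0 = 5, A[0][2] + B[2][2] = -5 + 7 = 2) = 2 (attained at k = 2)
  C[1][0] = min over k of (A[1][0] + B[0][0] = -3 + -5 = -8, A[1][1] + B[1][0] = 7 + 2 = 9, A[1][2] + B[2][0] = 4 + 0 = 4) = -8 (attained at k = 0)
  C[1][1] = min over k of (A[1][0] + B[0][1] = -3 + 8 = 5, A[1][1] + B[1][1] = 7 + 6 = 13, A[1][2] + B[2][1] = 4 + 3 = 7) = 5 (attained at k = 0)
  C[1][2] = min over k of (A[1][0] + B[0][2] = -3 + 3 = 0, A[1][1] + B[1][2] = 7 + 0 = 7, A[1][2] + B[2][2] = 4 + 7 = 11) = 0 (attained at k = 0)
  C[2][0] = min over k of (A[2][0] + B[0][0] = 6 + -5 = 1, A[2][1] + B[1][0] = 2 + 2 = 4, A[2][2] + B[2][0] = -1 + 0 = -1) = -1 (attained at k = 2)
  C[2][1] = min over k of (A[2][0] + B[0][1] = 6 + 8 = 14, A[2][1] + B[1][1] = 2 + 6 = 8, A[2][2] + B[2][1] = -1 + 3 = 2) = 2 (attained at k = 2)
  C[2][2] = min over k of (A[2][0] + B[0][2] = 6 + 3 = 9, A[2][1] + B[1][2] = 2 + 0 = 2, A[2][2] + B[2][2] = -1 + 7 = 6) = 2 (attained at k = 1)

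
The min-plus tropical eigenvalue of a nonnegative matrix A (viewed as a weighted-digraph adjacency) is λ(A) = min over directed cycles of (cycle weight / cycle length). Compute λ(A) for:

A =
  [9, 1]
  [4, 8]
λ(A) = 5/2

Enumerate directed cycles and compute their means (weight / length). Sample:
  cycle 0 → 0: weight = 9, length = 1, mean = 9/1 ≈ 9.000
  cycle 1 → 1: weight = 8, length = 1, mean = 8/1 ≈ 8.000
  cycle 0 → 1 → 0: weight = 5, length = 2, mean = 5/2 ≈ 2.500
  cycle 1 → 0 → 1: weight = 5, length = 2, mean = 5/2 ≈ 2.500
Minimum mean = 2.500, attained e.g. along the cycle 0 → 1 → 0 with weight 5 and length 2. So λ(A) = 5/2 = 5/2.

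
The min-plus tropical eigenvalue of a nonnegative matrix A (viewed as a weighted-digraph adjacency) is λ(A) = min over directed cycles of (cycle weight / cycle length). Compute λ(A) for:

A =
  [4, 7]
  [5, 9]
λ(A) = 4

Enumerate directed cycles and compute their means (weight / length). Sample:
  cycle 0 → 0: weight = 4, length = 1, mean = 4/1 ≈ 4.000
  cycle 1 → 1: weight = 9, length = 1, mean = 9/1 ≈ 9.000
  cycle 0 → 1 → 0: weight = 12, length = 2, mean = 12/2 ≈ 6.000
  cycle 1 → 0 → 1: weight = 12, length = 2, mean = 12/2 ≈ 6.000
Minimum mean = 4.000, attained e.g. along the cycle 0 → 0 with weight 4 and length 1. So λ(A) = 4/1 = 4.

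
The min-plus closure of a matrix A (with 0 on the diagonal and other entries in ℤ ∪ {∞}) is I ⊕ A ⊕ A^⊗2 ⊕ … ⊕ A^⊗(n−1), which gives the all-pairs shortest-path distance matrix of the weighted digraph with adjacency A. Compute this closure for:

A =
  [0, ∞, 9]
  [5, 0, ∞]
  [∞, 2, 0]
Closure =
  [0, 11, 9]
  [5, 0, 14]
  [7, 2, 0]

This is the Floyd-Warshall all-pairs shortest-path computation. For each intermediate vertex k = 0, 1, …, 2, update dist[i][j] ← min(dist[i][j], dist[i][k] + dist[k][j]). The final matrix gives, for each (i, j), the minimum total weight of any directed path from i to j (possibly empty when i = j).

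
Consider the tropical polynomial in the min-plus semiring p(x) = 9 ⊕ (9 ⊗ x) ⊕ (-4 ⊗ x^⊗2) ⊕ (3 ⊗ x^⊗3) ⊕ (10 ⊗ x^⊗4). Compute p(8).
p(8) = 9

A tropical monomial a ⊗ x^⊗i evaluates to a + i · x. Evaluating each term at x = 8:
  Term 0 contributes 9 + 0 · 8 = 9
  Term 1 contributes 9 + 1 · 8 = 17
  Term 2 contributes -4 + 2 · 8 = 12
  Term 3 contributes 3 + 3 · 8 = 27
  Term 4 contributes 10 + 4 · 8 = 42
p(8) = ⊕ of these = min[9, 17, 12, 27, 42] = 9.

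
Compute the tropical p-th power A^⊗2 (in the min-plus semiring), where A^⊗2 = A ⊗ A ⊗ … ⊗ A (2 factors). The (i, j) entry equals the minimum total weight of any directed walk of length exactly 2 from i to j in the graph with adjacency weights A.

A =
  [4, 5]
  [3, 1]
A^⊗2 =
  [8, 6]
  [4, 2]

Each entry (A^⊗2)_ij equals the minimum over all length-2 walks i = v_0 → v_1 → … → v_2 = j of Σ_t A[v_t][v_{t+1}]. For example, for (i, j) = (0, 1) we minimise over 2 possible intermediate vertex sequences; the minimum is 6, attained along the walk 0 → 1 → 1.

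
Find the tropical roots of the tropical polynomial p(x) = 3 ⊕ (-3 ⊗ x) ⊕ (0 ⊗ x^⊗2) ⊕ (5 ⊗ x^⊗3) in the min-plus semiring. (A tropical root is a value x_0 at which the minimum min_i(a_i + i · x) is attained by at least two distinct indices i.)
Roots: {-5, -3, 6}

Each tropical root is a break point of the lower envelope of the lines y = a_i + i · x (there are 4 lines, with slopes 0, 1, ..., 3). Only the lines that attain the minimum somewhere contribute to roots; other lines are dominated. Here the surviving (envelope) indices are i = 3, i = 2, i = 1, i = 0.
Intersections between consecutive envelope lines give the roots: for adjacent envelope indices i < j the intersection is x = (a_i − a_j) / (j − i). Reading off the sorted break points: {-5, -3, 6}.
Verification: at each break x_0, at least two indices attain the minimum of min_i(a_i + i · x_0).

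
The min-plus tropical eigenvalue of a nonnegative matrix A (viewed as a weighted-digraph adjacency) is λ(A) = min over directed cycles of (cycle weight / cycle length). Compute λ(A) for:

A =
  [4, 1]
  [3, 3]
λ(A) = 2

Enumerate directed cycles and compute their means (weight / length). Sample:
  cycle 0 → 0: weight = 4, length = 1, mean = 4/1 ≈ 4.000
  cycle 1 → 1: weight = 3, length = 1, mean = 3/1 ≈ 3.000
  cycle 0 → 1 → 0: weight = 4, length = 2, mean = 4/2 ≈ 2.000
  cycle 1 → 0 → 1: weight = 4, length = 2, mean = 4/2 ≈ 2.000
Minimum mean = 2.000, attained e.g. along the cycle 0 → 1 → 0 with weight 4 and length 2. So λ(A) = 4/2 = 2.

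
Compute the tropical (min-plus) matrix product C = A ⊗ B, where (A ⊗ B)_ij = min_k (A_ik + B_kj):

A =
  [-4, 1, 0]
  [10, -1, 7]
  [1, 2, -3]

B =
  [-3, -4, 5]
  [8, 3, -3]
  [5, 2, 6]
A ⊗ B =
  [-7, -8, -2]
  [7, 2, -4]
  [-2, -3, -1]

Apply the min-plus product entry-by-entry:
  C[0][0] = min over k of (A[0][0] + B[0][0] = -4 + -3 = -7, A[0][1] + B[1][0] = 1 + 8 = 9, A[0][2] + B[2][0] = 0 + 5 = 5) = -7 (attained at k = 0)
  C[0][1] = min over k of (A[0][0] + B[0][1] = -4 + -4 = -8, A[0][1] + B[1][1] = 1 + 3 = 4, A[0][2] + B[2][1] = 0 + 2 = 2) = -8 (attained at k = 0)
  C[0][2] = min over k of (A[0][0] + B[0][2] = -4 + 5 = 1, A[0][1] + B[1][2] = 1 + -3 = -2, A[0][2] + B[2][2] = 0 + 6 = 6) = -2 (attained at k = 1)
  C[1][0] = min over k of (A[1][0] + B[0][0] = 10 + -3 = 7, A[1][1] + B[1][0] = -1 + 8 = 7, A[1][2] + B[2][0] = 7 + 5 = 12) = 7 (attained at k = 0)
  C[1][1] = min over k of (A[1][0] + B[0][1] = 10 + -4 = 6, A[1][1] + B[1][1] = -1 + 3 = 2, A[1][2] + B[2][1] = 7 + 2 = 9) = 2 (attained at k = 1)
  C[1][2] = min over k of (A[1][0] + B[0][2] = 10 + 5 = 15, A[1][1] + B[1][2] = -1 + -3 = -4, A[1][2] + B[2][2] = 7 + 6 = 13) = -4 (attained at k = 1)
  C[2][0] = min over k of (A[2][0] + B[0][0] = 1 + -3 = -2, A[2][1] + B[1][0] = 2 + 8 = 10, A[2][2] + B[2][0] = -3 + 5 = 2) = -2 (attained at k = 0)
  C[2][1] = min over k of (A[2][0] + B[0][1] = 1 + -4 = -3, A[2][1] + B[1][1] = 2 + 3 = 5, A[2][2] + B[2][1] = -3 + 2 = -1) = -3 (attained at k = 0)
  C[2][2] = min over k of (A[2][0] + B[0][2] = 1 + 5 = 6, A[2][1] + B[1][2] = 2 + -3 = -1, A[2][2] + B[2][2] = -3 + 6 = 3) = -1 (attained at k = 1)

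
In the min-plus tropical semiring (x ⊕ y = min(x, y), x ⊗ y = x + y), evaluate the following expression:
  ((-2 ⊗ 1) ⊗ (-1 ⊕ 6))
((-2 ⊗ 1) ⊗ (-1 ⊕ 6)) = -2

Expand innermost to outermost. Recall ⊕ takes the minimum of its arguments and ⊗ takes their sum. Working out the expression ((-2 ⊗ 1) ⊗ (-1 ⊕ 6)) gives -2.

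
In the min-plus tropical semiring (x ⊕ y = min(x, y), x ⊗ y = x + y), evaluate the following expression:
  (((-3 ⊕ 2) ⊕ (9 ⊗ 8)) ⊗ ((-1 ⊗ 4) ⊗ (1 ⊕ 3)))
(((-3 ⊕ 2) ⊕ (9 ⊗ 8)) ⊗ ((-1 ⊗ 4) ⊗ (1 ⊕ 3))) = 1

Expand innermost to outermost. Recall ⊕ takes the minimum of its arguments and ⊗ takes their sum. Working out the expression (((-3 ⊕ 2) ⊕ (9 ⊗ 8)) ⊗ ((-1 ⊗ 4) ⊗ (1 ⊕ 3))) gives 1.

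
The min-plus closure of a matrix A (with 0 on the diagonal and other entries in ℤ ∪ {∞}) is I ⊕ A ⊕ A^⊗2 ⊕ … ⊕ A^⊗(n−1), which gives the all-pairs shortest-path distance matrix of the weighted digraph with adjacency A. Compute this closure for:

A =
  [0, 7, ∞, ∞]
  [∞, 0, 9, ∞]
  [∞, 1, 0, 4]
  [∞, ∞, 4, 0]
Closure =
  [0, 7, 16, 20]
  [∞, 0, 9, 13]
  [∞, 1, 0, 4]
  [∞, 5, 4, 0]

This is the Floyd-Warshall all-pairs shortest-path computation. For each intermediate vertex k = 0, 1, …, 3, update dist[i][j] ← min(dist[i][j], dist[i][k] + dist[k][j]). The final matrix gives, for each (i, j), the minimum total weight of any directed path from i to j (possibly empty when i = j).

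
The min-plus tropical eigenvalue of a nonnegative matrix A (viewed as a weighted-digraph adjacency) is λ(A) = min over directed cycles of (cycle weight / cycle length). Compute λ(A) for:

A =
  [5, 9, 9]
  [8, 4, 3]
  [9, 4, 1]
λ(A) = 1

Enumerate directed cycles and compute their means (weight / length). Sample:
  cycle 0 → 0: weight = 5, length = 1, mean = 5/1 ≈ 5.000
  cycle 1 → 1: weight = 4, length = 1, mean = 4/1 ≈ 4.000
  cycle 2 → 2: weight = 1, length = 1, mean = 1/1 ≈ 1.000
  cycle 0 → 1 → 0: weight = 17, length = 2, mean = 17/2 ≈ 8.500
  cycle 0 → 2 → 0: weight = 18, length = 2, mean = 18/2 ≈ 9.000
  cycle 1 → 0 → 1: weight = 17, length = 2, mean = 17/2 ≈ 8.500
Minimum mean = 1.000, attained e.g. along the cycle 2 → 2 with weight 1 and length 1. So λ(A) = 1/1 = 1.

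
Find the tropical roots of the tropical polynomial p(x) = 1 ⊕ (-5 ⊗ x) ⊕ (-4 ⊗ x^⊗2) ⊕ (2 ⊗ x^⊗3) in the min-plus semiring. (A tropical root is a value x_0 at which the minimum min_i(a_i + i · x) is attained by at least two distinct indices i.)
Roots: {-6, -1, 6}

Each tropical root is a break point of the lower envelope of the lines y = a_i + i · x (there are 4 lines, with slopes 0, 1, ..., 3). Only the lines that attain the minimum somewhere contribute to roots; other lines are dominated. Here the surviving (envelope) indices are i = 3, i = 2, i = 1, i = 0.
Intersections between consecutive envelope lines give the roots: for adjacent envelope indices i < j the intersection is x = (a_i − a_j) / (j − i). Reading off the sorted break points: {-6, -1, 6}.
Verification: at each break x_0, at least two indices attain the minimum of min_i(a_i + i · x_0).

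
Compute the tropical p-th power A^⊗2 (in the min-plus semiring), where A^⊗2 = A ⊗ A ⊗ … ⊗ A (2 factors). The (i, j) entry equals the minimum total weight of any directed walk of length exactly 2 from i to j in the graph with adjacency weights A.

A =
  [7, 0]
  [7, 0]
A^⊗2 =
  [7, 0]
  [7, 0]

Each entry (A^⊗2)_ij equals the minimum over all length-2 walks i = v_0 → v_1 → … → v_2 = j of Σ_t A[v_t][v_{t+1}]. For example, for (i, j) = (0, 1) we minimise over 2 possible intermediate vertex sequences; the minimum is 0, attained along the walk 0 → 1 → 1.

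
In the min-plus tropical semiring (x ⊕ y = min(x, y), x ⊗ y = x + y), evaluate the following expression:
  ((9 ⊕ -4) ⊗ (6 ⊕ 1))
((9 ⊕ -4) ⊗ (6 ⊕ 1)) = -3

Expand innermost to outermost. Recall ⊕ takes the minimum of its arguments and ⊗ takes their sum. Working out the expression ((9 ⊕ -4) ⊗ (6 ⊕ 1)) gives -3.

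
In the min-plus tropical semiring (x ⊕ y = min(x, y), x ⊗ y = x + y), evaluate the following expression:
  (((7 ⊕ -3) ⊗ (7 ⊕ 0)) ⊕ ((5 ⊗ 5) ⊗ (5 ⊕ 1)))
(((7 ⊕ -3) ⊗ (7 ⊕ 0)) ⊕ ((5 ⊗ 5) ⊗ (5 ⊕ 1))) = -3

Expand innermost to outermost. Recall ⊕ takes the minimum of its arguments and ⊗ takes their sum. Working out the expression (((7 ⊕ -3) ⊗ (7 ⊕ 0)) ⊕ ((5 ⊗ 5) ⊗ (5 ⊕ 1))) gives -3.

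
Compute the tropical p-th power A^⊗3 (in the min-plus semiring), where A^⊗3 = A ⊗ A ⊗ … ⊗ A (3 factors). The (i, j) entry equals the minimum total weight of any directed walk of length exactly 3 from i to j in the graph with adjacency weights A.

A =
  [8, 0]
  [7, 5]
A^⊗3 =
  [12, 7]
  [14, 12]

Each entry (A^⊗3)_ij equals the minimum over all length-3 walks i = v_0 → v_1 → … → v_3 = j of Σ_t A[v_t][v_{t+1}]. For example, for (i, j) = (0, 1) we minimise over 4 possible intermediate vertex sequences; the minimum is 7, attained along the walk 0 → 1 → 0 → 1.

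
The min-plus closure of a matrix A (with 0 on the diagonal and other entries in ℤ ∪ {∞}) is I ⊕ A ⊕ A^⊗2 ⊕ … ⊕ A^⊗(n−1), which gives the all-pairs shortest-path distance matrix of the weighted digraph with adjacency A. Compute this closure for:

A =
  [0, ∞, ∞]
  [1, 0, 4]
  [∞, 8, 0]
Closure =
  [0, ∞, ∞]
  [1, 0, 4]
  [9, 8, 0]

This is the Floyd-Warshall all-pairs shortest-path computation. For each intermediate vertex k = 0, 1, …, 2, update dist[i][j] ← min(dist[i][j], dist[i][k] + dist[k][j]). The final matrix gives, for each (i, j), the minimum total weight of any directed path from i to j (possibly empty when i = j).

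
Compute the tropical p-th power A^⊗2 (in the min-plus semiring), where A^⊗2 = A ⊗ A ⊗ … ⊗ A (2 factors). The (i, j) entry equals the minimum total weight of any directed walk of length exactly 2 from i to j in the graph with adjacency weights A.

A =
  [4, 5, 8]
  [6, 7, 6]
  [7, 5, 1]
A^⊗2 =
  [8, 9, 9]
  [10, 11, 7]
  [8, 6, 2]

Each entry (A^⊗2)_ij equals the minimum over all length-2 walks i = v_0 → v_1 → … → v_2 = j of Σ_t A[v_t][v_{t+1}]. For example, for (i, j) = (0, 2) we minimise over 3 possible intermediate vertex sequences; the minimum is 9, attained along the walk 0 → 2 → 2.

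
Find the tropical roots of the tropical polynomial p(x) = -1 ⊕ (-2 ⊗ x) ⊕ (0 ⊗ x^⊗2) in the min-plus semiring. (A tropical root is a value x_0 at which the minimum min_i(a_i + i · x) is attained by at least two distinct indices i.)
Roots: {-2, 1}

Each tropical root is a break point of the lower envelope of the lines y = a_i + i · x (there are 3 lines, with slopes 0, 1, ..., 2). Only the lines that attain the minimum somewhere contribute to roots; other lines are dominated. Here the surviving (envelope) indices are i = 2, i = 1, i = 0.
Intersections between consecutive envelope lines give the roots: for adjacent envelope indices i < j the intersection is x = (a_i − a_j) / (j − i). Reading off the sorted break points: {-2, 1}.
Verification: at each break x_0, at least two indices attain the minimum of min_i(a_i + i · x_0).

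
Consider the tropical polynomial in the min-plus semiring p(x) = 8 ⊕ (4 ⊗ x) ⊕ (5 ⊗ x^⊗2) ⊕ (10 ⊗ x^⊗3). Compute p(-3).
p(-3) = -1

A tropical monomial a ⊗ x^⊗i evaluates to a + i · x. Evaluating each term at x = -3:
  Term 0 contributes 8 + 0 · -3 = 8
  Term 1 contributes 4 + 1 · -3 = 1
  Term 2 contributes 5 + 2 · -3 = -1
  Term 3 contributes 10 + 3 · -3 = 1
p(-3) = ⊕ of these = min[8, 1, -1, 1] = -1.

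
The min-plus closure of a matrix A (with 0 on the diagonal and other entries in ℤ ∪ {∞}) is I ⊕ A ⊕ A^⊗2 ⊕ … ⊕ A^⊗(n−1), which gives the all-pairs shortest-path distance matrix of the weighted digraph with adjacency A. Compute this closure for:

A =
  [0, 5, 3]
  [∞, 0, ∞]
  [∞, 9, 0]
Closure =
  [0, 5, 3]
  [∞, 0, ∞]
  [∞, 9, 0]

This is the Floyd-Warshall all-pairs shortest-path computation. For each intermediate vertex k = 0, 1, …, 2, update dist[i][j] ← min(dist[i][j], dist[i][k] + dist[k][j]). The final matrix gives, for each (i, j), the minimum total weight of any directed path from i to j (possibly empty when i = j).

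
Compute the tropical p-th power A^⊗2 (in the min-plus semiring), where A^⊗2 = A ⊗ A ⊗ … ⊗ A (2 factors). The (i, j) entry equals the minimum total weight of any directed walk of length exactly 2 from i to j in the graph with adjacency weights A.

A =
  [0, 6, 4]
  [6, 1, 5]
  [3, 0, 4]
A^⊗2 =
  [0, 4, 4]
  [6, 2, 6]
  [3, 1, 5]

Each entry (A^⊗2)_ij equals the minimum over all length-2 walks i = v_0 → v_1 → … → v_2 = j of Σ_t A[v_t][v_{t+1}]. For example, for (i, j) = (0, 2) we minimise over 3 possible intermediate vertex sequences; the minimum is 4, attained along the walk 0 → 0 → 2.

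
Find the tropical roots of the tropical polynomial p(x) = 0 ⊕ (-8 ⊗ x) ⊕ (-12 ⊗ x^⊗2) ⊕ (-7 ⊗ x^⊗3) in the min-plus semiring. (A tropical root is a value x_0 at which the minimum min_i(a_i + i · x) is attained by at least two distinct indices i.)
Roots: {-5, 4, 8}

Each tropical root is a break point of the lower envelope of the lines y = a_i + i · x (there are 4 lines, with slopes 0, 1, ..., 3). Only the lines that attain the minimum somewhere contribute to roots; other lines are dominated. Here the surviving (envelope) indices are i = 3, i = 2, i = 1, i = 0.
Intersections between consecutive envelope lines give the roots: for adjacent envelope indices i < j the intersection is x = (a_i − a_j) / (j − i). Reading off the sorted break points: {-5, 4, 8}.
Verification: at each break x_0, at least two indices attain the minimum of min_i(a_i + i · x_0).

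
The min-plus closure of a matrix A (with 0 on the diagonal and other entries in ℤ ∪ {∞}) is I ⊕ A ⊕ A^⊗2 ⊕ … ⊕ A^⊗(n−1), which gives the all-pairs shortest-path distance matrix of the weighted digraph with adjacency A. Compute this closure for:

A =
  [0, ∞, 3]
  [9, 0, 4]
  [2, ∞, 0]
Closure =
  [0, ∞, 3]
  [6, 0, 4]
  [2, ∞, 0]

This is the Floyd-Warshall all-pairs shortest-path computation. For each intermediate vertex k = 0, 1, …, 2, update dist[i][j] ← min(dist[i][j], dist[i][k] + dist[k][j]). The final matrix gives, for each (i, j), the minimum total weight of any directed path from i to j (possibly empty when i = j).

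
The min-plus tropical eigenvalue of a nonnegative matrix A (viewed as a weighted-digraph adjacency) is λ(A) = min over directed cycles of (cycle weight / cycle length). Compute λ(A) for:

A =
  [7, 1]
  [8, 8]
λ(A) = 9/2

Enumerate directed cycles and compute their means (weight / length). Sample:
  cycle 0 → 0: weight = 7, length = 1, mean = 7/1 ≈ 7.000
  cycle 1 → 1: weight = 8, length = 1, mean = 8/1 ≈ 8.000
  cycle 0 → 1 → 0: weight = 9, length = 2, mean = 9/2 ≈ 4.500
  cycle 1 → 0 → 1: weight = 9, length = 2, mean = 9/2 ≈ 4.500
Minimum mean = 4.500, attained e.g. along the cycle 0 → 1 → 0 with weight 9 and length 2. So λ(A) = 9/2 = 9/2.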